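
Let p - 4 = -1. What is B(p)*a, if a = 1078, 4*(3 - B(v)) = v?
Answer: 4851/2 ≈ 2425.5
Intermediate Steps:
p = 3 (p = 4 - 1 = 3)
B(v) = 3 - v/4
B(p)*a = (3 - ¼*3)*1078 = (3 - ¾)*1078 = (9/4)*1078 = 4851/2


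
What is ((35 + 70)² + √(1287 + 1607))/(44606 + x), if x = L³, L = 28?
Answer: 3675/22186 + √2894/66558 ≈ 0.16645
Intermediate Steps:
x = 21952 (x = 28³ = 21952)
((35 + 70)² + √(1287 + 1607))/(44606 + x) = ((35 + 70)² + √(1287 + 1607))/(44606 + 21952) = (105² + √2894)/66558 = (11025 + √2894)*(1/66558) = 3675/22186 + √2894/66558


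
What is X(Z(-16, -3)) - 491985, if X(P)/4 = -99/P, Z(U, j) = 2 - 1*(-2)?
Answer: -492084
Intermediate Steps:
Z(U, j) = 4 (Z(U, j) = 2 + 2 = 4)
X(P) = -396/P (X(P) = 4*(-99/P) = -396/P)
X(Z(-16, -3)) - 491985 = -396/4 - 491985 = -396*¼ - 491985 = -99 - 491985 = -492084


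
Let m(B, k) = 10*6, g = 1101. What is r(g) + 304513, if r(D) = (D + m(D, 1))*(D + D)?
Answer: 2861035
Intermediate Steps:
m(B, k) = 60
r(D) = 2*D*(60 + D) (r(D) = (D + 60)*(D + D) = (60 + D)*(2*D) = 2*D*(60 + D))
r(g) + 304513 = 2*1101*(60 + 1101) + 304513 = 2*1101*1161 + 304513 = 2556522 + 304513 = 2861035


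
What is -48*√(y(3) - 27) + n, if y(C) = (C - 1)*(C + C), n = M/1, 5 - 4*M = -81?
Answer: 43/2 - 48*I*√15 ≈ 21.5 - 185.9*I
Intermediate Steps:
M = 43/2 (M = 5/4 - ¼*(-81) = 5/4 + 81/4 = 43/2 ≈ 21.500)
n = 43/2 (n = (43/2)/1 = (43/2)*1 = 43/2 ≈ 21.500)
y(C) = 2*C*(-1 + C) (y(C) = (-1 + C)*(2*C) = 2*C*(-1 + C))
-48*√(y(3) - 27) + n = -48*√(2*3*(-1 + 3) - 27) + 43/2 = -48*√(2*3*2 - 27) + 43/2 = -48*√(12 - 27) + 43/2 = -48*I*√15 + 43/2 = 43/2 - 48*I*√15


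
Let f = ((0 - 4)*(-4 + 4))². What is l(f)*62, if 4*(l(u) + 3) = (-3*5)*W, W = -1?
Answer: 93/2 ≈ 46.500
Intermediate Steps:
f = 0 (f = (-4*0)² = 0² = 0)
l(u) = ¾ (l(u) = -3 + (-3*5*(-1))/4 = -3 + (-15*(-1))/4 = -3 + (¼)*15 = -3 + 15/4 = ¾)
l(f)*62 = (¾)*62 = 93/2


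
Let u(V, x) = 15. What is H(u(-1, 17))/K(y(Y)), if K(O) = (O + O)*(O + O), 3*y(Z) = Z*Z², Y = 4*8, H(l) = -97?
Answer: -873/4294967296 ≈ -2.0326e-7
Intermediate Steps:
Y = 32
y(Z) = Z³/3 (y(Z) = (Z*Z²)/3 = Z³/3)
K(O) = 4*O² (K(O) = (2*O)*(2*O) = 4*O²)
H(u(-1, 17))/K(y(Y)) = -97/(4*((⅓)*32³)²) = -97/(4*((⅓)*32768)²) = -97/(4*(32768/3)²) = -97/(4*(1073741824/9)) = -97/4294967296/9 = -97*9/4294967296 = -873/4294967296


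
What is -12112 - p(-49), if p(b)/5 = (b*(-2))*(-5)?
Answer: -9662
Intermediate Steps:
p(b) = 50*b (p(b) = 5*((b*(-2))*(-5)) = 5*(-2*b*(-5)) = 5*(10*b) = 50*b)
-12112 - p(-49) = -12112 - 50*(-49) = -12112 - 1*(-2450) = -12112 + 2450 = -9662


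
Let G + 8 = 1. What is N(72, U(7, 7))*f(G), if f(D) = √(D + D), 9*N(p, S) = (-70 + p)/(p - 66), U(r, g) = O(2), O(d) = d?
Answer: I*√14/27 ≈ 0.13858*I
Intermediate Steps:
U(r, g) = 2
G = -7 (G = -8 + 1 = -7)
N(p, S) = (-70 + p)/(9*(-66 + p)) (N(p, S) = ((-70 + p)/(p - 66))/9 = ((-70 + p)/(-66 + p))/9 = (-70 + p)/(9*(-66 + p)))
f(D) = √2*√D (f(D) = √(2*D) = √2*√D)
N(72, U(7, 7))*f(G) = ((-70 + 72)/(9*(-66 + 72)))*(√2*√(-7)) = ((⅑)*2/6)*(√2*(I*√7)) = ((⅑)*(⅙)*2)*(I*√14) = (I*√14)/27 = I*√14/27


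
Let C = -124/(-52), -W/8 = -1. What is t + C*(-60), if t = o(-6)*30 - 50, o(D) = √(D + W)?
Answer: -2510/13 + 30*√2 ≈ -150.65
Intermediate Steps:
W = 8 (W = -8*(-1) = 8)
o(D) = √(8 + D) (o(D) = √(D + 8) = √(8 + D))
C = 31/13 (C = -124*(-1/52) = 31/13 ≈ 2.3846)
t = -50 + 30*√2 (t = √(8 - 6)*30 - 50 = √2*30 - 50 = 30*√2 - 50 = -50 + 30*√2 ≈ -7.5736)
t + C*(-60) = (-50 + 30*√2) + (31/13)*(-60) = (-50 + 30*√2) - 1860/13 = -2510/13 + 30*√2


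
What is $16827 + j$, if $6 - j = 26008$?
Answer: $-9175$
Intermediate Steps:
$j = -26002$ ($j = 6 - 26008 = -26002$)
$16827 + j = 16827 - 26002 = -9175$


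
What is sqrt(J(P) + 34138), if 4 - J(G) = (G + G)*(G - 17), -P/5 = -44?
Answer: I*sqrt(55178) ≈ 234.9*I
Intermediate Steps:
P = 220 (P = -5*(-44) = 220)
J(G) = 4 - 2*G*(-17 + G) (J(G) = 4 - (G + G)*(G - 17) = 4 - 2*G*(-17 + G))
sqrt(J(P) + 34138) = sqrt((4 - 2*220**2 + 34*220) + 34138) = sqrt((4 - 2*48400 + 7480) + 34138) = sqrt((4 - 96800 + 7480) + 34138) = sqrt(-89316 + 34138) = sqrt(-55178) = I*sqrt(55178)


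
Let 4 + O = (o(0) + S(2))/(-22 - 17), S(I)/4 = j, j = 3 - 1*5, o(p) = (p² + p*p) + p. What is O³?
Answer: -3241792/59319 ≈ -54.650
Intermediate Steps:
o(p) = p + 2*p² (o(p) = (p² + p²) + p = 2*p² + p = p + 2*p²)
j = -2 (j = 3 - 5 = -2)
S(I) = -8 (S(I) = 4*(-2) = -8)
O = -148/39 (O = -4 + (0*(1 + 2*0) - 8)/(-22 - 17) = -4 + (0*(1 + 0) - 8)/(-39) = -4 + (0*1 - 8)*(-1/39) = -4 + (0 - 8)*(-1/39) = -4 - 8*(-1/39) = -4 + 8/39 = -148/39 ≈ -3.7949)
O³ = (-148/39)³ = -3241792/59319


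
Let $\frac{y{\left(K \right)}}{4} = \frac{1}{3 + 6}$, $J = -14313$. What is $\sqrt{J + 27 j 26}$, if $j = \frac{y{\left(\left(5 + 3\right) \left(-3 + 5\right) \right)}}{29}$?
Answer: $\frac{3 i \sqrt{1336465}}{29} \approx 119.59 i$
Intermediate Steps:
$y{\left(K \right)} = \frac{4}{9}$ ($y{\left(K \right)} = \frac{4}{3 + 6} = \frac{4}{9}$)
$j = \frac{4}{261}$ ($j = \frac{4}{9 \cdot 29} = \frac{4}{9} \cdot \frac{1}{29} = \frac{4}{261} \approx 0.015326$)
$\sqrt{J + 27 j 26} = \sqrt{-14313 + 27 \cdot \frac{4}{261} \cdot 26} = \sqrt{-14313 + \frac{12}{29} \cdot 26} = \sqrt{-14313 + \frac{312}{29}} = \sqrt{- \frac{414765}{29}} = \frac{3 i \sqrt{1336465}}{29}$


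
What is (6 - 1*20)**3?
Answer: -2744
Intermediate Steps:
(6 - 1*20)**3 = (6 - 20)**3 = (-14)**3 = -2744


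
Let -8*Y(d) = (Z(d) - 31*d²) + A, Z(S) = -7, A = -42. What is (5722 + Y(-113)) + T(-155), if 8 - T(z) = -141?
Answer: 55357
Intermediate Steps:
T(z) = 149 (T(z) = 8 - 1*(-141) = 8 + 141 = 149)
Y(d) = 49/8 + 31*d²/8 (Y(d) = -((-7 - 31*d²) - 42)/8 = -(-49 - 31*d²)/8 = 49/8 + 31*d²/8)
(5722 + Y(-113)) + T(-155) = (5722 + (49/8 + (31/8)*(-113)²)) + 149 = (5722 + (49/8 + (31/8)*12769)) + 149 = (5722 + (49/8 + 395839/8)) + 149 = (5722 + 49486) + 149 = 55208 + 149 = 55357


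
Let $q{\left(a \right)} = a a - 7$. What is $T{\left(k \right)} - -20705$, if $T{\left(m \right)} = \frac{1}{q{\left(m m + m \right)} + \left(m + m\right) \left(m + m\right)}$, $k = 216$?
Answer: $\frac{45492425575706}{2197171001} \approx 20705.0$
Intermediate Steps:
$q{\left(a \right)} = -7 + a^{2}$ ($q{\left(a \right)} = a^{2} - 7 = -7 + a^{2}$)
$T{\left(m \right)} = \frac{1}{-7 + \left(m + m^{2}\right)^{2} + 4 m^{2}}$ ($T{\left(m \right)} = \frac{1}{\left(-7 + \left(m m + m\right)^{2}\right) + \left(m + m\right) \left(m + m\right)} = \frac{1}{\left(-7 + \left(m^{2} + m\right)^{2}\right) + 2 m 2 m} = \frac{1}{\left(-7 + \left(m + m^{2}\right)^{2}\right) + 4 m^{2}} = \frac{1}{-7 + \left(m + m^{2}\right)^{2} + 4 m^{2}}$)
$T{\left(k \right)} - -20705 = \frac{1}{-7 + 4 \cdot 216^{2} + 216^{2} \left(1 + 216\right)^{2}} - -20705 = \frac{1}{-7 + 4 \cdot 46656 + 46656 \cdot 217^{2}} + 20705 = \frac{1}{-7 + 186624 + 46656 \cdot 47089} + 20705 = \frac{1}{-7 + 186624 + 2196984384} + 20705 = \frac{1}{2197171001} + 20705 = \frac{45492425575706}{2197171001}$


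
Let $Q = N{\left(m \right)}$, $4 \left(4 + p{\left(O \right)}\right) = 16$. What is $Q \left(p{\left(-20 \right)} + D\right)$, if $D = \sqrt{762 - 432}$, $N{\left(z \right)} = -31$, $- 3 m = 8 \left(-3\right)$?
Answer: $- 31 \sqrt{330} \approx -563.14$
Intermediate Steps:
$p{\left(O \right)} = 0$ ($p{\left(O \right)} = -4 + \frac{1}{4} \cdot 16 = -4 + 4 = 0$)
$m = 8$ ($m = - \frac{8 \left(-3\right)}{3} = \left(- \frac{1}{3}\right) \left(-24\right) = 8$)
$Q = -31$
$D = \sqrt{330} \approx 18.166$
$Q \left(p{\left(-20 \right)} + D\right) = - 31 \left(0 + \sqrt{330}\right) = - 31 \sqrt{330}$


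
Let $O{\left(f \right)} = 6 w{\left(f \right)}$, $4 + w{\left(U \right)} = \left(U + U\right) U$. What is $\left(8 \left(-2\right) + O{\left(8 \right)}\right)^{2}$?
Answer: $529984$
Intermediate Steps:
$w{\left(U \right)} = -4 + 2 U^{2}$ ($w{\left(U \right)} = -4 + \left(U + U\right) U = -4 + 2 U U = -4 + 2 U^{2}$)
$O{\left(f \right)} = -24 + 12 f^{2}$ ($O{\left(f \right)} = 6 \left(-4 + 2 f^{2}\right) = -24 + 12 f^{2}$)
$\left(8 \left(-2\right) + O{\left(8 \right)}\right)^{2} = \left(8 \left(-2\right) - \left(24 - 12 \cdot 8^{2}\right)\right)^{2} = \left(-16 + \left(-24 + 12 \cdot 64\right)\right)^{2} = \left(-16 + \left(-24 + 768\right)\right)^{2} = \left(-16 + 744\right)^{2} = 728^{2} = 529984$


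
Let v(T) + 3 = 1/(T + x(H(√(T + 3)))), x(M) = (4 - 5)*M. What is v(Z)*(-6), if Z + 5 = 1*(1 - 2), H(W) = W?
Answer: 246/13 - 2*I*√3/13 ≈ 18.923 - 0.26647*I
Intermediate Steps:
x(M) = -M
Z = -6 (Z = -5 + 1*(1 - 2) = -5 + 1*(-1) = -5 - 1 = -6)
v(T) = -3 + 1/(T - √(3 + T)) (v(T) = -3 + 1/(T - √(T + 3)) = -3 + 1/(T - √(3 + T)))
v(Z)*(-6) = ((1 - 3*(-6) + 3*√(3 - 6))/(-6 - √(3 - 6)))*(-6) = ((1 + 18 + 3*√(-3))/(-6 - √(-3)))*(-6) = ((1 + 18 + 3*(I*√3))/(-6 - I*√3))*(-6) = ((1 + 18 + 3*I*√3)/(-6 - I*√3))*(-6) = ((19 + 3*I*√3)/(-6 - I*√3))*(-6) = -6*(19 + 3*I*√3)/(-6 - I*√3)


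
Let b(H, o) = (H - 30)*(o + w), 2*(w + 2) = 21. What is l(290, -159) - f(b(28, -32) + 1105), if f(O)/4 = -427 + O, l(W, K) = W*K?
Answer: -49010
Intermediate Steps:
w = 17/2 (w = -2 + (½)*21 = -2 + 21/2 = 17/2 ≈ 8.5000)
b(H, o) = (-30 + H)*(17/2 + o) (b(H, o) = (H - 30)*(o + 17/2) = (-30 + H)*(17/2 + o))
l(W, K) = K*W
f(O) = -1708 + 4*O (f(O) = 4*(-427 + O) = -1708 + 4*O)
l(290, -159) - f(b(28, -32) + 1105) = -159*290 - (-1708 + 4*((-255 - 30*(-32) + (17/2)*28 + 28*(-32)) + 1105)) = -46110 - (-1708 + 4*((-255 + 960 + 238 - 896) + 1105)) = -46110 - (-1708 + 4*(47 + 1105)) = -46110 - (-1708 + 4*1152) = -46110 - (-1708 + 4608) = -46110 - 1*2900 = -46110 - 2900 = -49010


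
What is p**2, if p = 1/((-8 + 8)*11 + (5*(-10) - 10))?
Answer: 1/3600 ≈ 0.00027778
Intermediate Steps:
p = -1/60 (p = 1/(0*11 + (-50 - 10)) = 1/(0 - 60) = 1/(-60) = -1/60 ≈ -0.016667)
p**2 = (-1/60)**2 = 1/3600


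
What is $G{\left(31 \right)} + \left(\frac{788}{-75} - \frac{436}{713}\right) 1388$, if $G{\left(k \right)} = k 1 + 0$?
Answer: $- \frac{823569347}{53475} \approx -15401.0$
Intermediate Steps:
$G{\left(k \right)} = k$ ($G{\left(k \right)} = k + 0 = k$)
$G{\left(31 \right)} + \left(\frac{788}{-75} - \frac{436}{713}\right) 1388 = 31 + \left(\frac{788}{-75} - \frac{436}{713}\right) 1388 = 31 + \left(788 \left(- \frac{1}{75}\right) - \frac{436}{713}\right) 1388 = 31 + \left(- \frac{788}{75} - \frac{436}{713}\right) 1388 = 31 - \frac{825227072}{53475} = - \frac{823569347}{53475}$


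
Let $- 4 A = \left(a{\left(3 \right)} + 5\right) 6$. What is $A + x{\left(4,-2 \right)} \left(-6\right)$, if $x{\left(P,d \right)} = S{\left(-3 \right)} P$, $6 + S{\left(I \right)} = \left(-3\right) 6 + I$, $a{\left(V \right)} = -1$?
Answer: $642$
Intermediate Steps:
$S{\left(I \right)} = -24 + I$ ($S{\left(I \right)} = -6 + \left(\left(-3\right) 6 + I\right) = -6 + \left(-18 + I\right) = -24 + I$)
$x{\left(P,d \right)} = - 27 P$ ($x{\left(P,d \right)} = \left(-24 - 3\right) P = - 27 P$)
$A = -6$ ($A = - \frac{\left(-1 + 5\right) 6}{4} = - \frac{4 \cdot 6}{4} = \left(- \frac{1}{4}\right) 24 = -6$)
$A + x{\left(4,-2 \right)} \left(-6\right) = -6 + \left(-27\right) 4 \left(-6\right) = -6 - -648 = -6 + 648 = 642$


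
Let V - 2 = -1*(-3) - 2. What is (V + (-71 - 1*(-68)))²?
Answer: 0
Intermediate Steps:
V = 3 (V = 2 + (-1*(-3) - 2) = 2 + (3 - 2) = 2 + 1 = 3)
(V + (-71 - 1*(-68)))² = (3 + (-71 - 1*(-68)))² = (3 + (-71 + 68))² = (3 - 3)² = 0² = 0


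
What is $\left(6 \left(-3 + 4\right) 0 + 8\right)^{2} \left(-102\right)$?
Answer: $-6528$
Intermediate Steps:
$\left(6 \left(-3 + 4\right) 0 + 8\right)^{2} \left(-102\right) = \left(6 \cdot 1 \cdot 0 + 8\right)^{2} \left(-102\right) = \left(6 \cdot 0 + 8\right)^{2} \left(-102\right) = \left(0 + 8\right)^{2} \left(-102\right) = 8^{2} \left(-102\right) = 64 \left(-102\right) = -6528$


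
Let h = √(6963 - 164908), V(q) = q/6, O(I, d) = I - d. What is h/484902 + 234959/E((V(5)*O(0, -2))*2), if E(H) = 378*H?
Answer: 234959/1260 + I*√157945/484902 ≈ 186.48 + 0.00081959*I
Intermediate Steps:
V(q) = q/6 (V(q) = q*(⅙) = q/6)
h = I*√157945 (h = √(-157945) = I*√157945 ≈ 397.42*I)
h/484902 + 234959/E((V(5)*O(0, -2))*2) = (I*√157945)/484902 + 234959/((378*((((⅙)*5)*(0 - 1*(-2)))*2))) = (I*√157945)*(1/484902) + 234959/((378*((5*(0 + 2)/6)*2))) = I*√157945/484902 + 234959/((378*(((⅚)*2)*2))) = I*√157945/484902 + 234959/((378*((5/3)*2))) = I*√157945/484902 + 234959/((378*(10/3))) = I*√157945/484902 + 234959/1260 = 234959/1260 + I*√157945/484902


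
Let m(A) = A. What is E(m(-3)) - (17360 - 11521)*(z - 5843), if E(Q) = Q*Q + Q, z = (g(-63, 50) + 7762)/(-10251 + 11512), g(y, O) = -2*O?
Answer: 42977155445/1261 ≈ 3.4082e+7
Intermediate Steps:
z = 7662/1261 (z = (-2*50 + 7762)/(-10251 + 11512) = (-100 + 7762)/1261 = 7662*(1/1261) = 7662/1261 ≈ 6.0761)
E(Q) = Q + Q² (E(Q) = Q² + Q = Q + Q²)
E(m(-3)) - (17360 - 11521)*(z - 5843) = -3*(1 - 3) - (17360 - 11521)*(7662/1261 - 5843) = -3*(-2) - 5839*(-7360361)/1261 = 6 - 1*(-42977147879/1261) = 6 + 42977147879/1261 = 42977155445/1261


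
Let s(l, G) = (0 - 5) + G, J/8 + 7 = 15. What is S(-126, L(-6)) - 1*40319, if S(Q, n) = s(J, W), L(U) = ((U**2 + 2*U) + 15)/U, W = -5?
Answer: -40329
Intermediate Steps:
J = 64 (J = -56 + 8*15 = -56 + 120 = 64)
L(U) = (15 + U**2 + 2*U)/U
s(l, G) = -5 + G
S(Q, n) = -10 (S(Q, n) = -5 - 5 = -10)
S(-126, L(-6)) - 1*40319 = -10 - 1*40319 = -10 - 40319 = -40329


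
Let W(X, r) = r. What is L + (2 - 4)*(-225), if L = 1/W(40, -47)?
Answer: 21149/47 ≈ 449.98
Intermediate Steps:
L = -1/47 (L = 1/(-47) = -1/47 ≈ -0.021277)
L + (2 - 4)*(-225) = -1/47 + (2 - 4)*(-225) = -1/47 - 2*(-225) = -1/47 + 450 = 21149/47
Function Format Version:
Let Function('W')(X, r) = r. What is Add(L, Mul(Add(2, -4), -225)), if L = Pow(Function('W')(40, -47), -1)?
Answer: Rational(21149, 47) ≈ 449.98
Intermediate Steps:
L = Rational(-1, 47) (L = Pow(-47, -1) = Rational(-1, 47) ≈ -0.021277)
Add(L, Mul(Add(2, -4), -225)) = Add(Rational(-1, 47), Mul(Add(2, -4), -225)) = Add(Rational(-1, 47), Mul(-2, -225)) = Add(Rational(-1, 47), 450) = Rational(21149, 47)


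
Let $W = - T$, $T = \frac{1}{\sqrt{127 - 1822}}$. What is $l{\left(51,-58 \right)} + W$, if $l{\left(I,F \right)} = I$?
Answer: $51 + \frac{i \sqrt{1695}}{1695} \approx 51.0 + 0.024289 i$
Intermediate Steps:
$T = - \frac{i \sqrt{1695}}{1695}$ ($T = \frac{1}{\sqrt{-1695}} = \frac{1}{i \sqrt{1695}} = - \frac{i \sqrt{1695}}{1695} \approx - 0.024289 i$)
$W = \frac{i \sqrt{1695}}{1695}$ ($W = - \frac{\left(-1\right) i \sqrt{1695}}{1695} = \frac{i \sqrt{1695}}{1695} \approx 0.024289 i$)
$l{\left(51,-58 \right)} + W = 51 + \frac{i \sqrt{1695}}{1695}$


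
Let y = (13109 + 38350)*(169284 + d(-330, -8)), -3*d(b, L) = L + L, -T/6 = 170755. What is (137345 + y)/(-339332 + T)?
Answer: -8711597149/1363862 ≈ -6387.4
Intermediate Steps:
T = -1024530 (T = -6*170755 = -1024530)
d(b, L) = -2*L/3 (d(b, L) = -(L + L)/3 = -2*L/3)
y = 8711459804 (y = (13109 + 38350)*(169284 - 2/3*(-8)) = 51459*(169284 + 16/3) = 51459*(507868/3) = 8711459804)
(137345 + y)/(-339332 + T) = (137345 + 8711459804)/(-339332 - 1024530) = 8711597149/(-1363862) = 8711597149*(-1/1363862) = -8711597149/1363862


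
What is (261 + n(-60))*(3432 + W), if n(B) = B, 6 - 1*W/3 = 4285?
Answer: -1890405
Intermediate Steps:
W = -12837 (W = 18 - 3*4285 = 18 - 12855 = -12837)
(261 + n(-60))*(3432 + W) = (261 - 60)*(3432 - 12837) = 201*(-9405) = -1890405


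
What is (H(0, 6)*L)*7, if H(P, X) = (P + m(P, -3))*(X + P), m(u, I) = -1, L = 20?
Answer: -840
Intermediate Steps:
H(P, X) = (-1 + P)*(P + X) (H(P, X) = (P - 1)*(X + P) = (-1 + P)*(P + X))
(H(0, 6)*L)*7 = ((0² - 1*0 - 1*6 + 0*6)*20)*7 = ((0 + 0 - 6 + 0)*20)*7 = -6*20*7 = -120*7 = -840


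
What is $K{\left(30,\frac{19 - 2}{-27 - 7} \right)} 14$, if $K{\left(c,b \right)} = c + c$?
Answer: $840$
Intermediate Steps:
$K{\left(c,b \right)} = 2 c$
$K{\left(30,\frac{19 - 2}{-27 - 7} \right)} 14 = 2 \cdot 30 \cdot 14 = 60 \cdot 14 = 840$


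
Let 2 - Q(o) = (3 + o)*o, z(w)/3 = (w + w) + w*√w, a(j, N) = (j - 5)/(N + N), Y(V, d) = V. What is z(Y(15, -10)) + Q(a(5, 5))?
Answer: 92 + 45*√15 ≈ 266.28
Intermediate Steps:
a(j, N) = (-5 + j)/(2*N) (a(j, N) = (-5 + j)/((2*N)) = (-5 + j)*(1/(2*N)) = (-5 + j)/(2*N))
z(w) = 3*w^(3/2) + 6*w (z(w) = 3*((w + w) + w*√w) = 3*(2*w + w^(3/2)) = 3*(w^(3/2) + 2*w) = 3*w^(3/2) + 6*w)
Q(o) = 2 - o*(3 + o) (Q(o) = 2 - (3 + o)*o = 2 - o*(3 + o))
z(Y(15, -10)) + Q(a(5, 5)) = (3*15^(3/2) + 6*15) + (2 - ((½)*(-5 + 5)/5)² - 3*(-5 + 5)/(2*5)) = (3*(15*√15) + 90) + (2 - ((½)*(⅕)*0)² - 3*0/(2*5)) = (45*√15 + 90) + (2 - 1*0² - 3*0) = (90 + 45*√15) + (2 - 1*0 + 0) = (90 + 45*√15) + (2 + 0 + 0) = (90 + 45*√15) + 2 = 92 + 45*√15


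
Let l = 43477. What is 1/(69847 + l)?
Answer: 1/113324 ≈ 8.8243e-6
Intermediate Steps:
1/(69847 + l) = 1/(69847 + 43477) = 1/113324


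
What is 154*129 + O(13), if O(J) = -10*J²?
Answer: 18176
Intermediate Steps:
154*129 + O(13) = 154*129 - 10*13² = 19866 - 10*169 = 19866 - 1690 = 18176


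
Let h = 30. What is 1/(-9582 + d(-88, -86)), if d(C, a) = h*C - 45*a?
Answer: -1/8352 ≈ -0.00011973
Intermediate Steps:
d(C, a) = -45*a + 30*C (d(C, a) = 30*C - 45*a = -45*a + 30*C)
1/(-9582 + d(-88, -86)) = 1/(-9582 + (-45*(-86) + 30*(-88))) = 1/(-9582 + (3870 - 2640)) = 1/(-9582 + 1230) = 1/(-8352) = -1/8352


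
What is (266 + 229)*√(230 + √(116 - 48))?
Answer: 495*√(230 + 2*√17) ≈ 7640.4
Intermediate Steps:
(266 + 229)*√(230 + √(116 - 48)) = 495*√(230 + √68) = 495*√(230 + 2*√17)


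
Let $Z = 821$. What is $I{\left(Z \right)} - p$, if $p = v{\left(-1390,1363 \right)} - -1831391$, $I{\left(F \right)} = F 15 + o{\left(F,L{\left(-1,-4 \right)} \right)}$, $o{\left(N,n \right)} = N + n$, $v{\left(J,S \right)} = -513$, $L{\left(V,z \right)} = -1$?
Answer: $-1817743$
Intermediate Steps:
$I{\left(F \right)} = -1 + 16 F$ ($I{\left(F \right)} = F 15 + \left(F - 1\right) = 15 F + \left(-1 + F\right) = -1 + 16 F$)
$p = 1830878$ ($p = -513 - -1831391 = -513 + 1831391 = 1830878$)
$I{\left(Z \right)} - p = \left(-1 + 16 \cdot 821\right) - 1830878 = \left(-1 + 13136\right) - 1830878 = 13135 - 1830878 = -1817743$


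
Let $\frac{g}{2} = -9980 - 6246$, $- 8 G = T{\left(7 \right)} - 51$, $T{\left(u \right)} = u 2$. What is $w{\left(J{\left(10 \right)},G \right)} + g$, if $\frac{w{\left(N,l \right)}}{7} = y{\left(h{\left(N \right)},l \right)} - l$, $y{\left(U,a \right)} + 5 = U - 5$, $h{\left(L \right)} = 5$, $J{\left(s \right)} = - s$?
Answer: $- \frac{260155}{8} \approx -32519.0$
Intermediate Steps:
$T{\left(u \right)} = 2 u$
$y{\left(U,a \right)} = -10 + U$ ($y{\left(U,a \right)} = -5 + \left(U - 5\right) = -5 + \left(-5 + U\right) = -10 + U$)
$G = \frac{37}{8}$ ($G = - \frac{2 \cdot 7 - 51}{8} = - \frac{14 - 51}{8} = \left(- \frac{1}{8}\right) \left(-37\right) = \frac{37}{8} \approx 4.625$)
$w{\left(N,l \right)} = -35 - 7 l$ ($w{\left(N,l \right)} = 7 \left(\left(-10 + 5\right) - l\right) = 7 \left(-5 - l\right) = -35 - 7 l$)
$g = -32452$ ($g = 2 \left(-9980 - 6246\right) = 2 \left(-16226\right) = -32452$)
$w{\left(J{\left(10 \right)},G \right)} + g = \left(-35 - \frac{259}{8}\right) - 32452 = - \frac{539}{8} - 32452 = - \frac{260155}{8}$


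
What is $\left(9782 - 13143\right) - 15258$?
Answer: $-18619$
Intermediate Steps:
$\left(9782 - 13143\right) - 15258 = -3361 - 15258 = -18619$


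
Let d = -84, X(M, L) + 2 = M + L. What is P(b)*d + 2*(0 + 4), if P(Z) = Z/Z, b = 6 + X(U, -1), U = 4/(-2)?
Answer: -76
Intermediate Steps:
U = -2 (U = 4*(-½) = -2)
X(M, L) = -2 + L + M (X(M, L) = -2 + (M + L) = -2 + (L + M) = -2 + L + M)
b = 1 (b = 6 + (-2 - 1 - 2) = 6 - 5 = 1)
P(Z) = 1
P(b)*d + 2*(0 + 4) = 1*(-84) + 2*(0 + 4) = -84 + 2*4 = -84 + 8 = -76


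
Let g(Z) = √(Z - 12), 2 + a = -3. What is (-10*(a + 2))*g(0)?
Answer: 60*I*√3 ≈ 103.92*I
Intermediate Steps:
a = -5 (a = -2 - 3 = -5)
g(Z) = √(-12 + Z)
(-10*(a + 2))*g(0) = (-10*(-5 + 2))*√(-12 + 0) = (-10*(-3))*√(-12) = 30*(2*I*√3) = 60*I*√3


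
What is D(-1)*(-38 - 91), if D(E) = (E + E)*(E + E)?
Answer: -516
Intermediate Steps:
D(E) = 4*E**2 (D(E) = (2*E)*(2*E) = 4*E**2)
D(-1)*(-38 - 91) = (4*(-1)**2)*(-38 - 91) = (4*1)*(-129) = 4*(-129) = -516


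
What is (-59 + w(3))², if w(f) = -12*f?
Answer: 9025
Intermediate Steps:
(-59 + w(3))² = (-59 - 12*3)² = (-59 - 36)² = (-95)² = 9025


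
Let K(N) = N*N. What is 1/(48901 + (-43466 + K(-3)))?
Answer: 1/5444 ≈ 0.00018369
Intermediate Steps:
K(N) = N**2
1/(48901 + (-43466 + K(-3))) = 1/(48901 + (-43466 + (-3)**2)) = 1/(48901 + (-43466 + 9)) = 1/(48901 - 43457) = 1/5444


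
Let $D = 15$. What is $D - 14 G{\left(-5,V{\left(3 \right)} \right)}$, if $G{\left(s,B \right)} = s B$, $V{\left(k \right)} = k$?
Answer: $225$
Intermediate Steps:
$G{\left(s,B \right)} = B s$
$D - 14 G{\left(-5,V{\left(3 \right)} \right)} = 15 - 14 \cdot 3 \left(-5\right) = 15 - -210 = 15 + 210 = 225$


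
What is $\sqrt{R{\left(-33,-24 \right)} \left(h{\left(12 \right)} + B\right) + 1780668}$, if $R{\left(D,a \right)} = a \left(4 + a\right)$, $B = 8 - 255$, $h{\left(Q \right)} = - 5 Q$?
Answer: $2 \sqrt{408327} \approx 1278.0$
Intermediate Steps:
$B = -247$ ($B = 8 - 255 = -247$)
$\sqrt{R{\left(-33,-24 \right)} \left(h{\left(12 \right)} + B\right) + 1780668} = \sqrt{- 24 \left(4 - 24\right) \left(\left(-5\right) 12 - 247\right) + 1780668} = \sqrt{\left(-24\right) \left(-20\right) \left(-60 - 247\right) + 1780668} = \sqrt{480 \left(-307\right) + 1780668} = \sqrt{-147360 + 1780668} = \sqrt{1633308} = 2 \sqrt{408327}$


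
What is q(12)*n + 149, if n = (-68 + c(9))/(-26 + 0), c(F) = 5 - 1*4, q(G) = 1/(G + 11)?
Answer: 89169/598 ≈ 149.11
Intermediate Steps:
q(G) = 1/(11 + G)
c(F) = 1 (c(F) = 5 - 4 = 1)
n = 67/26 (n = (-68 + 1)/(-26 + 0) = -67/(-26) = -67*(-1/26) = 67/26 ≈ 2.5769)
q(12)*n + 149 = (67/26)/(11 + 12) + 149 = (67/26)/23 + 149 = (1/23)*(67/26) + 149 = 67/598 + 149 = 89169/598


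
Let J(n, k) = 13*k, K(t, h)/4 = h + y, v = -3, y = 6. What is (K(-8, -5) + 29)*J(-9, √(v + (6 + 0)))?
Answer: 429*√3 ≈ 743.05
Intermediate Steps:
K(t, h) = 24 + 4*h (K(t, h) = 4*(h + 6) = 4*(6 + h) = 24 + 4*h)
(K(-8, -5) + 29)*J(-9, √(v + (6 + 0))) = ((24 + 4*(-5)) + 29)*(13*√(-3 + (6 + 0))) = ((24 - 20) + 29)*(13*√(-3 + 6)) = (4 + 29)*(13*√3) = 33*(13*√3) = 429*√3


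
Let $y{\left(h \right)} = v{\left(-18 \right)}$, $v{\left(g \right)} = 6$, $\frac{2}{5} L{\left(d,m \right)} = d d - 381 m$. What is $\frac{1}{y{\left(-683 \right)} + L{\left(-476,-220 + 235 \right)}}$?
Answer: $\frac{2}{1104317} \approx 1.8111 \cdot 10^{-6}$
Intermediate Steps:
$L{\left(d,m \right)} = - \frac{1905 m}{2} + \frac{5 d^{2}}{2}$ ($L{\left(d,m \right)} = \frac{5 \left(d d - 381 m\right)}{2} = \frac{5 \left(d^{2} - 381 m\right)}{2} = - \frac{1905 m}{2} + \frac{5 d^{2}}{2}$)
$y{\left(h \right)} = 6$
$\frac{1}{y{\left(-683 \right)} + L{\left(-476,-220 + 235 \right)}} = \frac{1}{6 + \left(- \frac{1905 \left(-220 + 235\right)}{2} + \frac{5 \left(-476\right)^{2}}{2}\right)} = \frac{1}{6 + \left(\left(- \frac{1905}{2}\right) 15 + \frac{5}{2} \cdot 226576\right)} = \frac{1}{6 + \left(- \frac{28575}{2} + 566440\right)} = \frac{1}{6 + \frac{1104305}{2}} = \frac{1}{\frac{1104317}{2}} = \frac{2}{1104317}$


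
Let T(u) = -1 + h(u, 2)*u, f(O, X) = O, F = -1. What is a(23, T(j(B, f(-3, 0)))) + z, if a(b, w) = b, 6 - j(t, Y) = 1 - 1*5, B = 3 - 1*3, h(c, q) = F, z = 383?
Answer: 406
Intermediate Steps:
h(c, q) = -1
B = 0 (B = 3 - 3 = 0)
j(t, Y) = 10 (j(t, Y) = 6 - (1 - 1*5) = 6 - (1 - 5) = 6 - 1*(-4) = 6 + 4 = 10)
T(u) = -1 - u
a(23, T(j(B, f(-3, 0)))) + z = 23 + 383 = 406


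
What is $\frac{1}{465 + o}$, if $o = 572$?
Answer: $\frac{1}{1037} \approx 0.00096432$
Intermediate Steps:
$\frac{1}{465 + o} = \frac{1}{465 + 572} = \frac{1}{1037}$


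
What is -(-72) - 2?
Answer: 70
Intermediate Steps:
-(-72) - 2 = -36*(-2) - 2 = 72 - 2 = 70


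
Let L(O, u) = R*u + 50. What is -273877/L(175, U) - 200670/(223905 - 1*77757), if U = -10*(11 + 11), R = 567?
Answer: 625209729/759299755 ≈ 0.82340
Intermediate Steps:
U = -220 (U = -10*22 = -220)
L(O, u) = 50 + 567*u (L(O, u) = 567*u + 50 = 50 + 567*u)
-273877/L(175, U) - 200670/(223905 - 1*77757) = -273877/(50 + 567*(-220)) - 200670/(223905 - 1*77757) = -273877/(50 - 124740) - 200670/(223905 - 77757) = -273877/(-124690) - 200670/146148 = -273877*(-1/124690) - 200670*1/146148 = 273877/124690 - 33445/24358 = 625209729/759299755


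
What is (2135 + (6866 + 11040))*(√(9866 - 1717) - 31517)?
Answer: -631632197 + 20041*√8149 ≈ -6.2982e+8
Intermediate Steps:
(2135 + (6866 + 11040))*(√(9866 - 1717) - 31517) = (2135 + 17906)*(√8149 - 31517) = 20041*(-31517 + √8149) = -631632197 + 20041*√8149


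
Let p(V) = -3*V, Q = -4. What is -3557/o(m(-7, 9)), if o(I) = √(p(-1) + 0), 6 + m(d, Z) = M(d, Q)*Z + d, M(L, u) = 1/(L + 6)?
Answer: -3557*√3/3 ≈ -2053.6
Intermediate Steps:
M(L, u) = 1/(6 + L)
m(d, Z) = -6 + d + Z/(6 + d) (m(d, Z) = -6 + (Z/(6 + d) + d) = -6 + (d + Z/(6 + d)) = -6 + d + Z/(6 + d))
o(I) = √3 (o(I) = √(-3*(-1) + 0) = √(3 + 0) = √3)
-3557/o(m(-7, 9)) = -3557*√3/3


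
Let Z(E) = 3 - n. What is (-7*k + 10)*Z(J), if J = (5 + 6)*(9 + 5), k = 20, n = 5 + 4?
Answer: 780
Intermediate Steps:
n = 9
J = 154 (J = 11*14 = 154)
Z(E) = -6 (Z(E) = 3 - 1*9 = 3 - 9 = -6)
(-7*k + 10)*Z(J) = (-7*20 + 10)*(-6) = (-140 + 10)*(-6) = -130*(-6) = 780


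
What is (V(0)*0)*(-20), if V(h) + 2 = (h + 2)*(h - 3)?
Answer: 0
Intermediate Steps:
V(h) = -2 + (-3 + h)*(2 + h) (V(h) = -2 + (h + 2)*(h - 3) = -2 + (2 + h)*(-3 + h) = -2 + (-3 + h)*(2 + h))
(V(0)*0)*(-20) = ((-8 + 0² - 1*0)*0)*(-20) = ((-8 + 0 + 0)*0)*(-20) = -8*0*(-20) = 0*(-20) = 0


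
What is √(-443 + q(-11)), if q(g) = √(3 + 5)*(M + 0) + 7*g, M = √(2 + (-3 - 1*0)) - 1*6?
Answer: √2*√(-260 + √2*(-6 + I)) ≈ 0.061029 + 23.173*I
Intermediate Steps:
M = -6 + I (M = √(2 + (-3 + 0)) - 6 = √(2 - 3) - 6 = √(-1) - 6 = I - 6 = -6 + I ≈ -6.0 + 1.0*I)
q(g) = 7*g + 2*√2*(-6 + I) (q(g) = √(3 + 5)*((-6 + I) + 0) + 7*g = √8*(-6 + I) + 7*g = (2*√2)*(-6 + I) + 7*g = 2*√2*(-6 + I) + 7*g = 7*g + 2*√2*(-6 + I))
√(-443 + q(-11)) = √(-443 + (7*(-11) + 2*√2*(-6 + I))) = √(-443 + (-77 + 2*√2*(-6 + I))) = √(-520 + 2*√2*(-6 + I))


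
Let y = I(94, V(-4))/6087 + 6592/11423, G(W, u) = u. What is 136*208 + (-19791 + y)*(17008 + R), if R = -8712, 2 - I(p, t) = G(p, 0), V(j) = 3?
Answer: -11413857749012648/69531801 ≈ -1.6415e+8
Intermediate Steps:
I(p, t) = 2 (I(p, t) = 2 - 1*0 = 2 + 0 = 2)
y = 40148350/69531801 (y = 2/6087 + 6592/11423 = 40148350/69531801 ≈ 0.57741)
136*208 + (-19791 + y)*(17008 + R) = 136*208 + (-19791 + 40148350/69531801)*(17008 - 8712) = 28288 - 1376063725241/69531801*8296 = 28288 - 11415824664599336/69531801 = -11413857749012648/69531801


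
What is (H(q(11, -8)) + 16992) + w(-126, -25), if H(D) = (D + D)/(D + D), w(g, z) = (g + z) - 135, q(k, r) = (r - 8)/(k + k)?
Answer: 16707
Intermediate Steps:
q(k, r) = (-8 + r)/(2*k) (q(k, r) = (-8 + r)/((2*k)) = (-8 + r)*(1/(2*k)) = (-8 + r)/(2*k))
w(g, z) = -135 + g + z
H(D) = 1 (H(D) = (2*D)/((2*D)) = (2*D)*(1/(2*D)) = 1)
(H(q(11, -8)) + 16992) + w(-126, -25) = (1 + 16992) + (-135 - 126 - 25) = 16993 - 286 = 16707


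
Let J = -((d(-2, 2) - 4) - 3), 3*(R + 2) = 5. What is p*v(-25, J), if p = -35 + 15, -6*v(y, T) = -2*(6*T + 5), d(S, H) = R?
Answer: -980/3 ≈ -326.67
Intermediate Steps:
R = -1/3 (R = -2 + (1/3)*5 = -2 + 5/3 = -1/3 ≈ -0.33333)
d(S, H) = -1/3
J = 22/3 (J = -((-1/3 - 4) - 3) = -(-13/3 - 3) = -1*(-22/3) = 22/3 ≈ 7.3333)
v(y, T) = 5/3 + 2*T (v(y, T) = -(-1)*(6*T + 5)/3 = -(-1)*(5 + 6*T)/3 = -(-10 - 12*T)/6 = 5/3 + 2*T)
p = -20
p*v(-25, J) = -20*(5/3 + 2*(22/3)) = -20*(5/3 + 44/3) = -20*49/3 = -980/3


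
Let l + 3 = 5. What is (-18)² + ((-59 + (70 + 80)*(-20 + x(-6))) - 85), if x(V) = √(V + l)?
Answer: -2820 + 300*I ≈ -2820.0 + 300.0*I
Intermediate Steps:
l = 2 (l = -3 + 5 = 2)
x(V) = √(2 + V) (x(V) = √(V + 2) = √(2 + V))
(-18)² + ((-59 + (70 + 80)*(-20 + x(-6))) - 85) = (-18)² + ((-59 + (70 + 80)*(-20 + √(2 - 6))) - 85) = 324 + ((-59 + 150*(-20 + √(-4))) - 85) = 324 + ((-59 + 150*(-20 + 2*I)) - 85) = 324 + ((-59 + (-3000 + 300*I)) - 85) = 324 + ((-3059 + 300*I) - 85) = 324 + (-3144 + 300*I) = -2820 + 300*I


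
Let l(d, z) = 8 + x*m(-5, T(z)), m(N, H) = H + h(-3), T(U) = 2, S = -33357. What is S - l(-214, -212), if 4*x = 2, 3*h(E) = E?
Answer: -66731/2 ≈ -33366.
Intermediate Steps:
h(E) = E/3
m(N, H) = -1 + H (m(N, H) = H + (⅓)*(-3) = H - 1 = -1 + H)
x = ½ (x = (¼)*2 = ½ ≈ 0.50000)
l(d, z) = 17/2 (l(d, z) = 8 + (-1 + 2)/2 = 8 + (½)*1 = 8 + ½ = 17/2)
S - l(-214, -212) = -33357 - 1*17/2 = -33357 - 17/2 = -66731/2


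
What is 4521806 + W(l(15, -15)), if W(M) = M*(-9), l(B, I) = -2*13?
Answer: 4522040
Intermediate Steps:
l(B, I) = -26
W(M) = -9*M
4521806 + W(l(15, -15)) = 4521806 - 9*(-26) = 4521806 + 234 = 4522040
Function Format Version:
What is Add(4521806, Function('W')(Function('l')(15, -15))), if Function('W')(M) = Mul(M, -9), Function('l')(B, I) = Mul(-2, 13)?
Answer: 4522040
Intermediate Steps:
Function('l')(B, I) = -26
Function('W')(M) = Mul(-9, M)
Add(4521806, Function('W')(Function('l')(15, -15))) = Add(4521806, Mul(-9, -26)) = Add(4521806, 234) = 4522040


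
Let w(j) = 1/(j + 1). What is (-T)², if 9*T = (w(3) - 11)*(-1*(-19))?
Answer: 667489/1296 ≈ 515.04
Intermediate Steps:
w(j) = 1/(1 + j)
T = -817/36 (T = ((1/(1 + 3) - 11)*(-1*(-19)))/9 = ((1/4 - 11)*19)/9 = ((¼ - 11)*19)/9 = (-43/4*19)/9 = (⅑)*(-817/4) = -817/36 ≈ -22.694)
(-T)² = (-1*(-817/36))² = (817/36)² = 667489/1296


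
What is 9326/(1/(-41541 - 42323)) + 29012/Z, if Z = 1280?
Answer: -250277005227/320 ≈ -7.8212e+8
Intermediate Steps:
9326/(1/(-41541 - 42323)) + 29012/Z = 9326/(1/(-41541 - 42323)) + 29012/1280 = 9326/(1/(-83864)) + 29012*(1/1280) = 9326/(-1/83864) + 7253/320 = 9326*(-83864) + 7253/320 = -782115664 + 7253/320 = -250277005227/320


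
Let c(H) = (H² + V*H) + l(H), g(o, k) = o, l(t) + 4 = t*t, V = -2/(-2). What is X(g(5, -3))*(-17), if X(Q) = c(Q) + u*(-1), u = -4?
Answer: -935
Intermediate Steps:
V = 1 (V = -2*(-½) = 1)
l(t) = -4 + t² (l(t) = -4 + t*t = -4 + t²)
c(H) = -4 + H + 2*H² (c(H) = (H² + 1*H) + (-4 + H²) = (H² + H) + (-4 + H²) = (H + H²) + (-4 + H²) = -4 + H + 2*H²)
X(Q) = Q + 2*Q² (X(Q) = (-4 + Q + 2*Q²) - 4*(-1) = (-4 + Q + 2*Q²) + 4 = Q + 2*Q²)
X(g(5, -3))*(-17) = (5*(1 + 2*5))*(-17) = (5*(1 + 10))*(-17) = (5*11)*(-17) = 55*(-17) = -935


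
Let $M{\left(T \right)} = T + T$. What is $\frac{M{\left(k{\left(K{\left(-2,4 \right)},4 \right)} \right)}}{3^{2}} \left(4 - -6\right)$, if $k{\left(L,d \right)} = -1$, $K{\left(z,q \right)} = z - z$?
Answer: $- \frac{20}{9} \approx -2.2222$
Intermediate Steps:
$K{\left(z,q \right)} = 0$
$M{\left(T \right)} = 2 T$
$\frac{M{\left(k{\left(K{\left(-2,4 \right)},4 \right)} \right)}}{3^{2}} \left(4 - -6\right) = \frac{2 \left(-1\right)}{3^{2}} \left(4 - -6\right) = - \frac{2}{9} \left(4 + 6\right) = \left(-2\right) \frac{1}{9} \cdot 10 = \left(- \frac{2}{9}\right) 10 = - \frac{20}{9}$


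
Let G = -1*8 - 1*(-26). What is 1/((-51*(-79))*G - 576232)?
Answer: -1/503710 ≈ -1.9853e-6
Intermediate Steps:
G = 18 (G = -8 + 26 = 18)
1/((-51*(-79))*G - 576232) = 1/(-51*(-79)*18 - 576232) = 1/(4029*18 - 576232) = 1/(72522 - 576232) = 1/(-503710) = -1/503710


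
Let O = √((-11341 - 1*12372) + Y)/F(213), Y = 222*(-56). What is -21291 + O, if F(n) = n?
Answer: -21291 + I*√36145/213 ≈ -21291.0 + 0.89257*I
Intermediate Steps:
Y = -12432
O = I*√36145/213 (O = √((-11341 - 1*12372) - 12432)/213 = √((-11341 - 12372) - 12432)*(1/213) = √(-23713 - 12432)*(1/213) = √(-36145)*(1/213) = (I*√36145)*(1/213) = I*√36145/213 ≈ 0.89257*I)
-21291 + O = -21291 + I*√36145/213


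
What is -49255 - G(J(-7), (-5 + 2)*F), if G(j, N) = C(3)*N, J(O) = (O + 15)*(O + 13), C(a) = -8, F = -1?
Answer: -49231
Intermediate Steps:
J(O) = (13 + O)*(15 + O) (J(O) = (15 + O)*(13 + O) = (13 + O)*(15 + O))
G(j, N) = -8*N
-49255 - G(J(-7), (-5 + 2)*F) = -49255 - (-8)*(-5 + 2)*(-1) = -49255 - (-8)*(-3*(-1)) = -49255 - (-8)*3 = -49255 - 1*(-24) = -49255 + 24 = -49231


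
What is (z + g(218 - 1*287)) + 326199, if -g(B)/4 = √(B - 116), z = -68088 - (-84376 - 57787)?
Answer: 400274 - 4*I*√185 ≈ 4.0027e+5 - 54.406*I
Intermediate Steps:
z = 74075 (z = -68088 - 1*(-142163) = -68088 + 142163 = 74075)
g(B) = -4*√(-116 + B) (g(B) = -4*√(B - 116) = -4*√(-116 + B))
(z + g(218 - 1*287)) + 326199 = (74075 - 4*√(-116 + (218 - 1*287))) + 326199 = (74075 - 4*√(-116 + (218 - 287))) + 326199 = (74075 - 4*√(-116 - 69)) + 326199 = (74075 - 4*I*√185) + 326199 = 400274 - 4*I*√185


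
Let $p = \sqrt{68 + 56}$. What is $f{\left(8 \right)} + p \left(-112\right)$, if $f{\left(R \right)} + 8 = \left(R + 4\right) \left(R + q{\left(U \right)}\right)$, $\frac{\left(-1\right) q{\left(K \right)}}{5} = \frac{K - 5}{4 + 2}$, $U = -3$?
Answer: $168 - 224 \sqrt{31} \approx -1079.2$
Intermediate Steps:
$q{\left(K \right)} = \frac{25}{6} - \frac{5 K}{6}$ ($q{\left(K \right)} = - 5 \frac{K - 5}{4 + 2} = - 5 \frac{-5 + K}{6} = - 5 \left(-5 + K\right) \frac{1}{6} = - 5 \left(- \frac{5}{6} + \frac{K}{6}\right) = \frac{25}{6} - \frac{5 K}{6}$)
$p = 2 \sqrt{31}$ ($p = \sqrt{124} = 2 \sqrt{31} \approx 11.136$)
$f{\left(R \right)} = -8 + \left(4 + R\right) \left(\frac{20}{3} + R\right)$ ($f{\left(R \right)} = -8 + \left(R + 4\right) \left(R + \left(\frac{25}{6} - - \frac{5}{2}\right)\right) = -8 + \left(4 + R\right) \left(R + \left(\frac{25}{6} + \frac{5}{2}\right)\right) = -8 + \left(4 + R\right) \left(R + \frac{20}{3}\right) = -8 + \left(4 + R\right) \left(\frac{20}{3} + R\right)$)
$f{\left(8 \right)} + p \left(-112\right) = \left(\frac{56}{3} + 8^{2} + \frac{32}{3} \cdot 8\right) + 2 \sqrt{31} \left(-112\right) = \left(\frac{56}{3} + 64 + \frac{256}{3}\right) - 224 \sqrt{31} = 168 - 224 \sqrt{31}$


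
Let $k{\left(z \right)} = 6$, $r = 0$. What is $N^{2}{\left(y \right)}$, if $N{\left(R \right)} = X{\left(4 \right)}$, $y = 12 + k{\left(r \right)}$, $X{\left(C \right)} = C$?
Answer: $16$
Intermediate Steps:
$y = 18$ ($y = 12 + 6 = 18$)
$N{\left(R \right)} = 4$
$N^{2}{\left(y \right)} = 4^{2} = 16$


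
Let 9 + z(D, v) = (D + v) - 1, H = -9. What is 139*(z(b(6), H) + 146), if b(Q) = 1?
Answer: 17792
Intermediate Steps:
z(D, v) = -10 + D + v (z(D, v) = -9 + ((D + v) - 1) = -9 + (-1 + D + v) = -10 + D + v)
139*(z(b(6), H) + 146) = 139*((-10 + 1 - 9) + 146) = 139*(-18 + 146) = 139*128 = 17792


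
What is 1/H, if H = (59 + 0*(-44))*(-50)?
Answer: -1/2950 ≈ -0.00033898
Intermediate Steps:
H = -2950 (H = (59 + 0)*(-50) = 59*(-50) = -2950)
1/H = 1/(-2950) = -1/2950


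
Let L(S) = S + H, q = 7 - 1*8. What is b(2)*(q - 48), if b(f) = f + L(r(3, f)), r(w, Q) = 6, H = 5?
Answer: -637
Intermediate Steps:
q = -1 (q = 7 - 8 = -1)
L(S) = 5 + S (L(S) = S + 5 = 5 + S)
b(f) = 11 + f (b(f) = f + (5 + 6) = f + 11 = 11 + f)
b(2)*(q - 48) = (11 + 2)*(-1 - 48) = 13*(-49) = -637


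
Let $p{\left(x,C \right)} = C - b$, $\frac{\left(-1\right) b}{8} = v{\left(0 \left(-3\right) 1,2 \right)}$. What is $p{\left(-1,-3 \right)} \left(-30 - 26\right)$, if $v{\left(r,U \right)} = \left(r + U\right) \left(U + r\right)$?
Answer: $-1624$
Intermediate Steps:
$v{\left(r,U \right)} = \left(U + r\right)^{2}$ ($v{\left(r,U \right)} = \left(U + r\right) \left(U + r\right) = \left(U + r\right)^{2}$)
$b = -32$ ($b = - 8 \left(2 + 0 \left(-3\right) 1\right)^{2} = - 8 \left(2 + 0 \cdot 1\right)^{2} = - 8 \left(2 + 0\right)^{2} = - 8 \cdot 2^{2} = \left(-8\right) 4 = -32$)
$p{\left(x,C \right)} = 32 + C$ ($p{\left(x,C \right)} = C - -32 = C + 32 = 32 + C$)
$p{\left(-1,-3 \right)} \left(-30 - 26\right) = \left(32 - 3\right) \left(-30 - 26\right) = 29 \left(-56\right) = -1624$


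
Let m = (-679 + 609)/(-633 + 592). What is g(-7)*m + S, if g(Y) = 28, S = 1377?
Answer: 58417/41 ≈ 1424.8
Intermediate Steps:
m = 70/41 (m = -70/(-41) = -70*(-1/41) = 70/41 ≈ 1.7073)
g(-7)*m + S = 28*(70/41) + 1377 = 1960/41 + 1377 = 58417/41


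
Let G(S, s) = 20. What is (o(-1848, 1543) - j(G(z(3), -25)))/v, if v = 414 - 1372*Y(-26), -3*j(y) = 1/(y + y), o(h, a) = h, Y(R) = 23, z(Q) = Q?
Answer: 221759/3737040 ≈ 0.059341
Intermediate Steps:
j(y) = -1/(6*y) (j(y) = -1/(3*(y + y)) = -1/(2*y)/3 = -1/(6*y))
v = -31142 (v = 414 - 1372*23 = 414 - 31556 = -31142)
(o(-1848, 1543) - j(G(z(3), -25)))/v = (-1848 - (-1)/(6*20))/(-31142) = (-1848 - (-1)/(6*20))*(-1/31142) = (-1848 - 1*(-1/120))*(-1/31142) = (-1848 + 1/120)*(-1/31142) = -221759/120*(-1/31142) = 221759/3737040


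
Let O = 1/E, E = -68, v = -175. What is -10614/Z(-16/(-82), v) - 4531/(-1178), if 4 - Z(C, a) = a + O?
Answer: -795067993/14339794 ≈ -55.445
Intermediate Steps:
O = -1/68 (O = 1/(-68) = -1/68 ≈ -0.014706)
Z(C, a) = 273/68 - a (Z(C, a) = 4 - (a - 1/68) = 4 - (-1/68 + a) = 4 + (1/68 - a) = 273/68 - a)
-10614/Z(-16/(-82), v) - 4531/(-1178) = -10614/(273/68 - 1*(-175)) - 4531/(-1178) = -10614/(273/68 + 175) - 4531*(-1/1178) = -10614/12173/68 + 4531/1178 = -10614*68/12173 + 4531/1178 = -721752/12173 + 4531/1178 = -795067993/14339794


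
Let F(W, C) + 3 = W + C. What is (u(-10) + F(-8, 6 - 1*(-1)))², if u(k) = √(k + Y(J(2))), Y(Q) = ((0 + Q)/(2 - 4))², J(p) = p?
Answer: 7 - 24*I ≈ 7.0 - 24.0*I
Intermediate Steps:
Y(Q) = Q²/4 (Y(Q) = (Q/(-2))² = (Q*(-½))² = (-Q/2)² = Q²/4)
u(k) = √(1 + k) (u(k) = √(k + (¼)*2²) = √(k + (¼)*4) = √(k + 1) = √(1 + k))
F(W, C) = -3 + C + W (F(W, C) = -3 + (W + C) = -3 + (C + W) = -3 + C + W)
(u(-10) + F(-8, 6 - 1*(-1)))² = (√(1 - 10) + (-3 + (6 - 1*(-1)) - 8))² = (√(-9) + (-3 + (6 + 1) - 8))² = (3*I + (-3 + 7 - 8))² = (3*I - 4)² = (-4 + 3*I)²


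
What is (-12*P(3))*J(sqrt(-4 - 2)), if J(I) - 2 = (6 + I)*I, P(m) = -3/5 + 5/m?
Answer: 256/5 - 384*I*sqrt(6)/5 ≈ 51.2 - 188.12*I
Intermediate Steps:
P(m) = -3/5 + 5/m (P(m) = -3*1/5 + 5/m = -3/5 + 5/m)
J(I) = 2 + I*(6 + I) (J(I) = 2 + (6 + I)*I = 2 + I*(6 + I))
(-12*P(3))*J(sqrt(-4 - 2)) = (-12*(-3/5 + 5/3))*(2 + (sqrt(-4 - 2))**2 + 6*sqrt(-4 - 2)) = (-12*(-3/5 + 5*(1/3)))*(2 + (sqrt(-6))**2 + 6*sqrt(-6)) = (-12*(-3/5 + 5/3))*(2 + (I*sqrt(6))**2 + 6*(I*sqrt(6))) = (-12*16/15)*(2 - 6 + 6*I*sqrt(6)) = -64*(-4 + 6*I*sqrt(6))/5 = 256/5 - 384*I*sqrt(6)/5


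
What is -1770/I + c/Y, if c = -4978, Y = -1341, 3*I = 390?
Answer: -172643/17433 ≈ -9.9032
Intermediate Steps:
I = 130 (I = (⅓)*390 = 130)
-1770/I + c/Y = -1770/130 - 4978/(-1341) = -1770*1/130 - 4978*(-1/1341) = -177/13 + 4978/1341 = -172643/17433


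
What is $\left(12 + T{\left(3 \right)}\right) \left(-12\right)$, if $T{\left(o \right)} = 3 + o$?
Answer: $-216$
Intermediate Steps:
$\left(12 + T{\left(3 \right)}\right) \left(-12\right) = \left(12 + \left(3 + 3\right)\right) \left(-12\right) = \left(12 + 6\right) \left(-12\right) = 18 \left(-12\right) = -216$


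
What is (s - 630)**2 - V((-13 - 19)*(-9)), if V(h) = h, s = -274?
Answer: 816928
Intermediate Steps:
(s - 630)**2 - V((-13 - 19)*(-9)) = (-274 - 630)**2 - (-13 - 19)*(-9) = (-904)**2 - (-32)*(-9) = 817216 - 1*288 = 817216 - 288 = 816928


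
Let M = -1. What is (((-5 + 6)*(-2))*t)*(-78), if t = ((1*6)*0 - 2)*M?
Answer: 312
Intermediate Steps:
t = 2 (t = ((1*6)*0 - 2)*(-1) = (6*0 - 2)*(-1) = (0 - 2)*(-1) = -2*(-1) = 2)
(((-5 + 6)*(-2))*t)*(-78) = (((-5 + 6)*(-2))*2)*(-78) = ((1*(-2))*2)*(-78) = -2*2*(-78) = -4*(-78) = 312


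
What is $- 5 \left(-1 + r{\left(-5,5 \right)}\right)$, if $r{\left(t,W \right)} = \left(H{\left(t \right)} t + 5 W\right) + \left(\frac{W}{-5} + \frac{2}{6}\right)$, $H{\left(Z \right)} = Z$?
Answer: $- \frac{725}{3} \approx -241.67$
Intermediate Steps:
$r{\left(t,W \right)} = \frac{1}{3} + t^{2} + \frac{24 W}{5}$ ($r{\left(t,W \right)} = \left(t t + 5 W\right) + \left(\frac{W}{-5} + \frac{2}{6}\right) = \left(t^{2} + 5 W\right) + \left(W \left(- \frac{1}{5}\right) + 2 \cdot \frac{1}{6}\right) = \left(t^{2} + 5 W\right) - \left(- \frac{1}{3} + \frac{W}{5}\right) = \frac{1}{3} + t^{2} + \frac{24 W}{5}$)
$- 5 \left(-1 + r{\left(-5,5 \right)}\right) = - 5 \left(-1 + \left(\frac{1}{3} + \left(-5\right)^{2} + \frac{24}{5} \cdot 5\right)\right) = - 5 \left(-1 + \left(\frac{1}{3} + 25 + 24\right)\right) = - 5 \left(-1 + \frac{148}{3}\right) = \left(-5\right) \frac{145}{3} = - \frac{725}{3}$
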